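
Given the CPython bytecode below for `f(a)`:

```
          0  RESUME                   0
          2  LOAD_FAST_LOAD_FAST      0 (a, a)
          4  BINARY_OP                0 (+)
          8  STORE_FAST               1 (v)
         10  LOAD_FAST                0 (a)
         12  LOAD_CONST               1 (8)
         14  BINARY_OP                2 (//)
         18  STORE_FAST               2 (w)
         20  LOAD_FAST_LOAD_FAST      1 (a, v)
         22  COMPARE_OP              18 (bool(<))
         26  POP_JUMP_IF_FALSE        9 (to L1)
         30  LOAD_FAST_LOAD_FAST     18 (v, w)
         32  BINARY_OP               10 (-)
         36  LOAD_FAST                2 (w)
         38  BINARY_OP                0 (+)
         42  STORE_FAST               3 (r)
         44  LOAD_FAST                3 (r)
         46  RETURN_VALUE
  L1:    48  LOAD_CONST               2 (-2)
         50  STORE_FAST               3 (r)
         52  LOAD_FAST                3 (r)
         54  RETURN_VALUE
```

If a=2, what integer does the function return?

4

LOAD_FAST_LOAD_FAST a,a → push 2,2. Stack: [2, 2]
BINARY_OP + → 2 + 2 = 4. Stack: [4]
STORE_FAST v → v=4. Stack: []
LOAD_FAST a → push 2. Stack: [2]
LOAD_CONST → push 8. Stack: [2, 8]
BINARY_OP // → 2 // 8 = 0. Stack: [0]
STORE_FAST w → w=0. Stack: []
LOAD_FAST_LOAD_FAST a,v → push 2,4. Stack: [2, 4]
COMPARE_OP bool(<) → 2 vs 4 = True. Stack: [True]
POP_JUMP_IF_FALSE → pop True; no jump. Stack: []
LOAD_FAST_LOAD_FAST v,w → push 4,0. Stack: [4, 0]
BINARY_OP - → 4 - 0 = 4. Stack: [4]
LOAD_FAST w → push 0. Stack: [4, 0]
BINARY_OP + → 4 + 0 = 4. Stack: [4]
STORE_FAST r → r=4. Stack: []
LOAD_FAST r → push 4. Stack: [4]
RETURN_VALUE → return 4.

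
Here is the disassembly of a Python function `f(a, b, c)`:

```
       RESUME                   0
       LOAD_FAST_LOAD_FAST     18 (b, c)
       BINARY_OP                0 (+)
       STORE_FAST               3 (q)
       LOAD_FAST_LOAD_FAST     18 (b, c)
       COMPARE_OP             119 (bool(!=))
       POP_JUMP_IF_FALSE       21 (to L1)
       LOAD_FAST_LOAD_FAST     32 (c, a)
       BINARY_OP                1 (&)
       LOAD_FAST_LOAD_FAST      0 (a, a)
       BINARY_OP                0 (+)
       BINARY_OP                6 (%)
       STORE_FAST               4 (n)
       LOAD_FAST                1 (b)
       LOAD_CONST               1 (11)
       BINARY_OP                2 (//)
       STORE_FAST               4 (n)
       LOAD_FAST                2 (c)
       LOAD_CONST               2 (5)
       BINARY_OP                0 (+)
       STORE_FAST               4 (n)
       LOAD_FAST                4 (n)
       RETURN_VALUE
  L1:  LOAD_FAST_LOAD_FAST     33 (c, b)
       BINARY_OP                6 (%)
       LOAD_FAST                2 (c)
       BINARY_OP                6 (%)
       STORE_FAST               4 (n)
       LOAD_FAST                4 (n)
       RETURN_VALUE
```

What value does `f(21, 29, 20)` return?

LOAD_FAST_LOAD_FAST b,c → push 29,20. Stack: [29, 20]
BINARY_OP + → 29 + 20 = 49. Stack: [49]
STORE_FAST q → q=49. Stack: []
LOAD_FAST_LOAD_FAST b,c → push 29,20. Stack: [29, 20]
COMPARE_OP bool(!=) → 29 vs 20 = True. Stack: [True]
POP_JUMP_IF_FALSE → pop True; no jump. Stack: []
LOAD_FAST_LOAD_FAST c,a → push 20,21. Stack: [20, 21]
BINARY_OP & → 20 & 21 = 20. Stack: [20]
LOAD_FAST_LOAD_FAST a,a → push 21,21. Stack: [20, 21, 21]
BINARY_OP + → 21 + 21 = 42. Stack: [20, 42]
BINARY_OP % → 20 % 42 = 20. Stack: [20]
STORE_FAST n → n=20. Stack: []
LOAD_FAST b → push 29. Stack: [29]
LOAD_CONST → push 11. Stack: [29, 11]
BINARY_OP // → 29 // 11 = 2. Stack: [2]
STORE_FAST n → n=2. Stack: []
LOAD_FAST c → push 20. Stack: [20]
LOAD_CONST → push 5. Stack: [20, 5]
BINARY_OP + → 20 + 5 = 25. Stack: [25]
STORE_FAST n → n=25. Stack: []
LOAD_FAST n → push 25. Stack: [25]
RETURN_VALUE → return 25.

25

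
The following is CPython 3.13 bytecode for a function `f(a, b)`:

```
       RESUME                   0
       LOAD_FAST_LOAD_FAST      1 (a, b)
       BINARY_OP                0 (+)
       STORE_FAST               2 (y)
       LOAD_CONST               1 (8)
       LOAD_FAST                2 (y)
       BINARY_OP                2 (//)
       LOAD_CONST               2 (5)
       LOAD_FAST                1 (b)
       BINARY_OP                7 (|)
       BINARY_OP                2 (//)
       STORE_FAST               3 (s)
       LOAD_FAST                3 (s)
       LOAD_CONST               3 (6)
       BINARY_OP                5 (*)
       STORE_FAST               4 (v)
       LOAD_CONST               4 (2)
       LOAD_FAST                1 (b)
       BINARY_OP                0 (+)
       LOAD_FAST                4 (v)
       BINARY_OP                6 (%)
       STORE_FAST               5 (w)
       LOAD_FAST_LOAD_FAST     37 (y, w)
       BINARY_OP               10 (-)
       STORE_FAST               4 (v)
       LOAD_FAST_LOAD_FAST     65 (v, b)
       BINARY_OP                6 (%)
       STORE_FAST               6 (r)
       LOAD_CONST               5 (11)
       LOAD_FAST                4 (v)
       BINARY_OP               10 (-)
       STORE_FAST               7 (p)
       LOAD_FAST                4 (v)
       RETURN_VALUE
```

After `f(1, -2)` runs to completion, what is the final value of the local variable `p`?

LOAD_FAST_LOAD_FAST a,b → push 1,-2. Stack: [1, -2]
BINARY_OP + → 1 + -2 = -1. Stack: [-1]
STORE_FAST y → y=-1. Stack: []
LOAD_CONST → push 8. Stack: [8]
LOAD_FAST y → push -1. Stack: [8, -1]
BINARY_OP // → 8 // -1 = -8. Stack: [-8]
LOAD_CONST → push 5. Stack: [-8, 5]
LOAD_FAST b → push -2. Stack: [-8, 5, -2]
BINARY_OP | → 5 | -2 = -1. Stack: [-8, -1]
BINARY_OP // → -8 // -1 = 8. Stack: [8]
STORE_FAST s → s=8. Stack: []
LOAD_FAST s → push 8. Stack: [8]
LOAD_CONST → push 6. Stack: [8, 6]
BINARY_OP * → 8 * 6 = 48. Stack: [48]
STORE_FAST v → v=48. Stack: []
LOAD_CONST → push 2. Stack: [2]
LOAD_FAST b → push -2. Stack: [2, -2]
BINARY_OP + → 2 + -2 = 0. Stack: [0]
LOAD_FAST v → push 48. Stack: [0, 48]
BINARY_OP % → 0 % 48 = 0. Stack: [0]
STORE_FAST w → w=0. Stack: []
LOAD_FAST_LOAD_FAST y,w → push -1,0. Stack: [-1, 0]
BINARY_OP - → -1 - 0 = -1. Stack: [-1]
STORE_FAST v → v=-1. Stack: []
LOAD_FAST_LOAD_FAST v,b → push -1,-2. Stack: [-1, -2]
BINARY_OP % → -1 % -2 = -1. Stack: [-1]
STORE_FAST r → r=-1. Stack: []
LOAD_CONST → push 11. Stack: [11]
LOAD_FAST v → push -1. Stack: [11, -1]
BINARY_OP - → 11 - -1 = 12. Stack: [12]
STORE_FAST p → p=12. Stack: []
LOAD_FAST v → push -1. Stack: [-1]
RETURN_VALUE → return -1.

12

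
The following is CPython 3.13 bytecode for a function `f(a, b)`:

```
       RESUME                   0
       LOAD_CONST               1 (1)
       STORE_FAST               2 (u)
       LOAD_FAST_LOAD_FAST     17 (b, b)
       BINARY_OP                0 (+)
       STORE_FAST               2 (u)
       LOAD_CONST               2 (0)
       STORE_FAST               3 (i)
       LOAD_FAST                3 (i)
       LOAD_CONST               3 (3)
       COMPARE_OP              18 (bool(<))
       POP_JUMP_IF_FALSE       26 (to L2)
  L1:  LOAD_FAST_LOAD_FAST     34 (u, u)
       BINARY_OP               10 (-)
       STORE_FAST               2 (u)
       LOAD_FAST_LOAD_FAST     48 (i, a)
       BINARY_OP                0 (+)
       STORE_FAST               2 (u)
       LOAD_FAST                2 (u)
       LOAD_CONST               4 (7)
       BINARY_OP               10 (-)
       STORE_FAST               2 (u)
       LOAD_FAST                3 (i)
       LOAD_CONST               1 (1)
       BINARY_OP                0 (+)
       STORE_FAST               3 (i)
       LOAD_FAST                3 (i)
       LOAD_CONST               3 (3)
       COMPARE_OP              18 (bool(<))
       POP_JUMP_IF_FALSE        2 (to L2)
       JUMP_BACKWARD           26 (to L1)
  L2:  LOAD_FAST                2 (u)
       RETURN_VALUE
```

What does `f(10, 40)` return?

5

LOAD_CONST → push 1
STORE_FAST u → u=1
LOAD_FAST_LOAD_FAST b,b → push 40,40
BINARY_OP + → 40 + 40 = 80
STORE_FAST u → u=80
LOAD_CONST → push 0
STORE_FAST i → i=0
LOAD_FAST i → push 0
LOAD_CONST → push 3
COMPARE_OP bool(<) → 0 vs 3 = True
POP_JUMP_IF_FALSE → pop True; no jump
LOAD_FAST_LOAD_FAST u,u → push 80,80
BINARY_OP - → 80 - 80 = 0
STORE_FAST u → u=0
LOAD_FAST_LOAD_FAST i,a → push 0,10
BINARY_OP + → 0 + 10 = 10
STORE_FAST u → u=10
LOAD_FAST u → push 10
LOAD_CONST → push 7
BINARY_OP - → 10 - 7 = 3
STORE_FAST u → u=3
LOAD_FAST i → push 0
LOAD_CONST → push 1
BINARY_OP + → 0 + 1 = 1
STORE_FAST i → i=1
LOAD_FAST i → push 1
LOAD_CONST → push 3
COMPARE_OP bool(<) → 1 vs 3 = True
POP_JUMP_IF_FALSE → pop True; no jump
LOAD_FAST_LOAD_FAST u,u → push 3,3
BINARY_OP - → 3 - 3 = 0
STORE_FAST u → u=0
LOAD_FAST_LOAD_FAST i,a → push 1,10
BINARY_OP + → 1 + 10 = 11
STORE_FAST u → u=11
LOAD_FAST u → push 11
LOAD_CONST → push 7
BINARY_OP - → 11 - 7 = 4
STORE_FAST u → u=4
LOAD_FAST i → push 1
LOAD_CONST → push 1
BINARY_OP + → 1 + 1 = 2
STORE_FAST i → i=2
LOAD_FAST i → push 2
LOAD_CONST → push 3
COMPARE_OP bool(<) → 2 vs 3 = True
POP_JUMP_IF_FALSE → pop True; no jump
LOAD_FAST_LOAD_FAST u,u → push 4,4
BINARY_OP - → 4 - 4 = 0
STORE_FAST u → u=0
LOAD_FAST_LOAD_FAST i,a → push 2,10
BINARY_OP + → 2 + 10 = 12
STORE_FAST u → u=12
LOAD_FAST u → push 12
LOAD_CONST → push 7
BINARY_OP - → 12 - 7 = 5
STORE_FAST u → u=5
LOAD_FAST i → push 2
LOAD_CONST → push 1
BINARY_OP + → 2 + 1 = 3
STORE_FAST i → i=3
LOAD_FAST i → push 3
LOAD_CONST → push 3
COMPARE_OP bool(<) → 3 vs 3 = False
POP_JUMP_IF_FALSE → pop False; jump
LOAD_FAST u → push 5
RETURN_VALUE → return 5.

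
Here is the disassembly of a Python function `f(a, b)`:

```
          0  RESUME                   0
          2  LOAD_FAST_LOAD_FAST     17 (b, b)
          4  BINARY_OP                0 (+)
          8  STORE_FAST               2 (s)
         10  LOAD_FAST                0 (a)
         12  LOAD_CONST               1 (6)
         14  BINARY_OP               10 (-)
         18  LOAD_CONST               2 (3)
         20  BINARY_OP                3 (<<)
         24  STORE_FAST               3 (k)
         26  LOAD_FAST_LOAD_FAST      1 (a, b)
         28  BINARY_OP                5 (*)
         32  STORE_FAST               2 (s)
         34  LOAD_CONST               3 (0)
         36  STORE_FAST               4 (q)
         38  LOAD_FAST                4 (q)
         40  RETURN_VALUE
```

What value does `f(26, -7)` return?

LOAD_FAST_LOAD_FAST b,b → push -7,-7. Stack: [-7, -7]
BINARY_OP + → -7 + -7 = -14. Stack: [-14]
STORE_FAST s → s=-14. Stack: []
LOAD_FAST a → push 26. Stack: [26]
LOAD_CONST → push 6. Stack: [26, 6]
BINARY_OP - → 26 - 6 = 20. Stack: [20]
LOAD_CONST → push 3. Stack: [20, 3]
BINARY_OP << → 20 << 3 = 160. Stack: [160]
STORE_FAST k → k=160. Stack: []
LOAD_FAST_LOAD_FAST a,b → push 26,-7. Stack: [26, -7]
BINARY_OP * → 26 * -7 = -182. Stack: [-182]
STORE_FAST s → s=-182. Stack: []
LOAD_CONST → push 0. Stack: [0]
STORE_FAST q → q=0. Stack: []
LOAD_FAST q → push 0. Stack: [0]
RETURN_VALUE → return 0.

0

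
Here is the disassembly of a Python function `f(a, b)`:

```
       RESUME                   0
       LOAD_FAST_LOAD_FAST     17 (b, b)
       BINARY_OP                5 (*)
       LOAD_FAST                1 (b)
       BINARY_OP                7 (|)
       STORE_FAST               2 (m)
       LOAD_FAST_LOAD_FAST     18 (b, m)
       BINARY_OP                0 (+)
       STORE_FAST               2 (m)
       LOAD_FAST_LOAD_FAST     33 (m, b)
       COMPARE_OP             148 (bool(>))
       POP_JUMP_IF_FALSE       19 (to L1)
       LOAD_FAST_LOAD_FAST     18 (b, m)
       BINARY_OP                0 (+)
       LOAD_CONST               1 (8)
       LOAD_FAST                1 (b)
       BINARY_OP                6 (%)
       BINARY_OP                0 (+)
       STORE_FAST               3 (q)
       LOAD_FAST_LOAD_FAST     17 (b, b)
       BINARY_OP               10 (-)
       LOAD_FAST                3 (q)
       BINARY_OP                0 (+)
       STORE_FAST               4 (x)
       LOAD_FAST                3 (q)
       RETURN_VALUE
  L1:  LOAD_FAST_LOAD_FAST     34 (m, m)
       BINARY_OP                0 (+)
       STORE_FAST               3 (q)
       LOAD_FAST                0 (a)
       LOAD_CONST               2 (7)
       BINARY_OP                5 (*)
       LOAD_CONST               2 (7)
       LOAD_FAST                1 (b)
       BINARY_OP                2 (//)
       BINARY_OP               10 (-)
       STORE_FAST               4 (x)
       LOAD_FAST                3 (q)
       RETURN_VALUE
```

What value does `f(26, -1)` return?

LOAD_FAST_LOAD_FAST b,b → push -1,-1. Stack: [-1, -1]
BINARY_OP * → -1 * -1 = 1. Stack: [1]
LOAD_FAST b → push -1. Stack: [1, -1]
BINARY_OP | → 1 | -1 = -1. Stack: [-1]
STORE_FAST m → m=-1. Stack: []
LOAD_FAST_LOAD_FAST b,m → push -1,-1. Stack: [-1, -1]
BINARY_OP + → -1 + -1 = -2. Stack: [-2]
STORE_FAST m → m=-2. Stack: []
LOAD_FAST_LOAD_FAST m,b → push -2,-1. Stack: [-2, -1]
COMPARE_OP bool(>) → -2 vs -1 = False. Stack: [False]
POP_JUMP_IF_FALSE → pop False; jump. Stack: []
LOAD_FAST_LOAD_FAST m,m → push -2,-2. Stack: [-2, -2]
BINARY_OP + → -2 + -2 = -4. Stack: [-4]
STORE_FAST q → q=-4. Stack: []
LOAD_FAST a → push 26. Stack: [26]
LOAD_CONST → push 7. Stack: [26, 7]
BINARY_OP * → 26 * 7 = 182. Stack: [182]
LOAD_CONST → push 7. Stack: [182, 7]
LOAD_FAST b → push -1. Stack: [182, 7, -1]
BINARY_OP // → 7 // -1 = -7. Stack: [182, -7]
BINARY_OP - → 182 - -7 = 189. Stack: [189]
STORE_FAST x → x=189. Stack: []
LOAD_FAST q → push -4. Stack: [-4]
RETURN_VALUE → return -4.

-4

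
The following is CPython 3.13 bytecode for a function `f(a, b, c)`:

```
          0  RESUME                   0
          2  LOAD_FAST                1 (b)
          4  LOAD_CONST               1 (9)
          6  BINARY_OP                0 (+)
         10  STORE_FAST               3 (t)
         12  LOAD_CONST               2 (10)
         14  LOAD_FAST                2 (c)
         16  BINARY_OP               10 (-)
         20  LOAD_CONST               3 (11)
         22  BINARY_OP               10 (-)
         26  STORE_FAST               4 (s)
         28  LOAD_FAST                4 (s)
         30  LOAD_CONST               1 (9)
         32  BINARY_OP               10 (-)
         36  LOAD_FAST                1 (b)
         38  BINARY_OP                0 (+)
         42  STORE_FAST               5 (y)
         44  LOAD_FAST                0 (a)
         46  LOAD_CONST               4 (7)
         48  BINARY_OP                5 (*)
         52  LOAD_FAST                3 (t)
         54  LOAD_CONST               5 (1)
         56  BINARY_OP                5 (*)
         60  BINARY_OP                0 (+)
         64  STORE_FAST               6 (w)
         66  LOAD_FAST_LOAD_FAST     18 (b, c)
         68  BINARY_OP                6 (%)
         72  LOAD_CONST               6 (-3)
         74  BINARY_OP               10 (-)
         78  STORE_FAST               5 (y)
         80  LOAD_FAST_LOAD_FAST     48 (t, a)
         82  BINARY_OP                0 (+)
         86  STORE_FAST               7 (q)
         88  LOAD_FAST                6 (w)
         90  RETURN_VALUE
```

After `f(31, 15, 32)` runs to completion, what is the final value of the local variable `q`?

55

LOAD_FAST b → push 15. Stack: [15]
LOAD_CONST → push 9. Stack: [15, 9]
BINARY_OP + → 15 + 9 = 24. Stack: [24]
STORE_FAST t → t=24. Stack: []
LOAD_CONST → push 10. Stack: [10]
LOAD_FAST c → push 32. Stack: [10, 32]
BINARY_OP - → 10 - 32 = -22. Stack: [-22]
LOAD_CONST → push 11. Stack: [-22, 11]
BINARY_OP - → -22 - 11 = -33. Stack: [-33]
STORE_FAST s → s=-33. Stack: []
LOAD_FAST s → push -33. Stack: [-33]
LOAD_CONST → push 9. Stack: [-33, 9]
BINARY_OP - → -33 - 9 = -42. Stack: [-42]
LOAD_FAST b → push 15. Stack: [-42, 15]
BINARY_OP + → -42 + 15 = -27. Stack: [-27]
STORE_FAST y → y=-27. Stack: []
LOAD_FAST a → push 31. Stack: [31]
LOAD_CONST → push 7. Stack: [31, 7]
BINARY_OP * → 31 * 7 = 217. Stack: [217]
LOAD_FAST t → push 24. Stack: [217, 24]
LOAD_CONST → push 1. Stack: [217, 24, 1]
BINARY_OP * → 24 * 1 = 24. Stack: [217, 24]
BINARY_OP + → 217 + 24 = 241. Stack: [241]
STORE_FAST w → w=241. Stack: []
LOAD_FAST_LOAD_FAST b,c → push 15,32. Stack: [15, 32]
BINARY_OP % → 15 % 32 = 15. Stack: [15]
LOAD_CONST → push -3. Stack: [15, -3]
BINARY_OP - → 15 - -3 = 18. Stack: [18]
STORE_FAST y → y=18. Stack: []
LOAD_FAST_LOAD_FAST t,a → push 24,31. Stack: [24, 31]
BINARY_OP + → 24 + 31 = 55. Stack: [55]
STORE_FAST q → q=55. Stack: []
LOAD_FAST w → push 241. Stack: [241]
RETURN_VALUE → return 241.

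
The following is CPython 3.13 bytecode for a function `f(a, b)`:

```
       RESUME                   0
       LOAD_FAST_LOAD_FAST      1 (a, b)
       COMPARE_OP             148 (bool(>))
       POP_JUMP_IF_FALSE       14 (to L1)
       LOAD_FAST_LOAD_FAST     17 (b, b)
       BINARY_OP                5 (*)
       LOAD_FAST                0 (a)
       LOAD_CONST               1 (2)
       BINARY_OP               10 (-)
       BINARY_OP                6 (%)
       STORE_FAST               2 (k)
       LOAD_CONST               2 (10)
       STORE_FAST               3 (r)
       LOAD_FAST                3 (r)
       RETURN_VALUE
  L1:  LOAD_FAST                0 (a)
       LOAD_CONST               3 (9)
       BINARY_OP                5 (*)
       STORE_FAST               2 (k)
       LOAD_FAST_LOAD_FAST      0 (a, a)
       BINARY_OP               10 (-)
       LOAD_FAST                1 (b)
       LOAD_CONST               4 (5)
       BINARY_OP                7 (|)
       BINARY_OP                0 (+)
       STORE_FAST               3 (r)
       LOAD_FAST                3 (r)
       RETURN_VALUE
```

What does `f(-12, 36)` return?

LOAD_FAST_LOAD_FAST a,b → push -12,36. Stack: [-12, 36]
COMPARE_OP bool(>) → -12 vs 36 = False. Stack: [False]
POP_JUMP_IF_FALSE → pop False; jump. Stack: []
LOAD_FAST a → push -12. Stack: [-12]
LOAD_CONST → push 9. Stack: [-12, 9]
BINARY_OP * → -12 * 9 = -108. Stack: [-108]
STORE_FAST k → k=-108. Stack: []
LOAD_FAST_LOAD_FAST a,a → push -12,-12. Stack: [-12, -12]
BINARY_OP - → -12 - -12 = 0. Stack: [0]
LOAD_FAST b → push 36. Stack: [0, 36]
LOAD_CONST → push 5. Stack: [0, 36, 5]
BINARY_OP | → 36 | 5 = 37. Stack: [0, 37]
BINARY_OP + → 0 + 37 = 37. Stack: [37]
STORE_FAST r → r=37. Stack: []
LOAD_FAST r → push 37. Stack: [37]
RETURN_VALUE → return 37.

37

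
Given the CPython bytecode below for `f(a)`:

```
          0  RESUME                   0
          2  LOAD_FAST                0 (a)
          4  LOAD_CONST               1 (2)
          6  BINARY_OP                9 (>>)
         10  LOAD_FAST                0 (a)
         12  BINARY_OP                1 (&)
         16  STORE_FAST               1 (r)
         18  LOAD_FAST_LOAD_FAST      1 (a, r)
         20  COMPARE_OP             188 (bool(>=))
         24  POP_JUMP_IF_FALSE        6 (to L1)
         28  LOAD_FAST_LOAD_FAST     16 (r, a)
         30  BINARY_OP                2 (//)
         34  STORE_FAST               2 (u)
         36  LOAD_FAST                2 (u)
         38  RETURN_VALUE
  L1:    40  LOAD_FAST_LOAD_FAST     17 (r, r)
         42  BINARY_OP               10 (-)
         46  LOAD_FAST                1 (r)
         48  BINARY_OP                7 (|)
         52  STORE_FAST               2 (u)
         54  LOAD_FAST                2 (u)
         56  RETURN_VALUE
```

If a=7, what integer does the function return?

0

LOAD_FAST a → push 7. Stack: [7]
LOAD_CONST → push 2. Stack: [7, 2]
BINARY_OP >> → 7 >> 2 = 1. Stack: [1]
LOAD_FAST a → push 7. Stack: [1, 7]
BINARY_OP & → 1 & 7 = 1. Stack: [1]
STORE_FAST r → r=1. Stack: []
LOAD_FAST_LOAD_FAST a,r → push 7,1. Stack: [7, 1]
COMPARE_OP bool(>=) → 7 vs 1 = True. Stack: [True]
POP_JUMP_IF_FALSE → pop True; no jump. Stack: []
LOAD_FAST_LOAD_FAST r,a → push 1,7. Stack: [1, 7]
BINARY_OP // → 1 // 7 = 0. Stack: [0]
STORE_FAST u → u=0. Stack: []
LOAD_FAST u → push 0. Stack: [0]
RETURN_VALUE → return 0.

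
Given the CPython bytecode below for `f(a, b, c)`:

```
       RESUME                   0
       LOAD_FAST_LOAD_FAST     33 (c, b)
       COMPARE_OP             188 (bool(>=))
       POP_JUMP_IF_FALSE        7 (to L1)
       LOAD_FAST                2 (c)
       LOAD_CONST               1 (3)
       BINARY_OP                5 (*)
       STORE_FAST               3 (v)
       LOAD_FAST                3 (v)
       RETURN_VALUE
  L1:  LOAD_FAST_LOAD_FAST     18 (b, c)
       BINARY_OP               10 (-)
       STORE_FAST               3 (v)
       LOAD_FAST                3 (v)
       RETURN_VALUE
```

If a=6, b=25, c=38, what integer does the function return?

114

LOAD_FAST_LOAD_FAST c,b → push 38,25. Stack: [38, 25]
COMPARE_OP bool(>=) → 38 vs 25 = True. Stack: [True]
POP_JUMP_IF_FALSE → pop True; no jump. Stack: []
LOAD_FAST c → push 38. Stack: [38]
LOAD_CONST → push 3. Stack: [38, 3]
BINARY_OP * → 38 * 3 = 114. Stack: [114]
STORE_FAST v → v=114. Stack: []
LOAD_FAST v → push 114. Stack: [114]
RETURN_VALUE → return 114.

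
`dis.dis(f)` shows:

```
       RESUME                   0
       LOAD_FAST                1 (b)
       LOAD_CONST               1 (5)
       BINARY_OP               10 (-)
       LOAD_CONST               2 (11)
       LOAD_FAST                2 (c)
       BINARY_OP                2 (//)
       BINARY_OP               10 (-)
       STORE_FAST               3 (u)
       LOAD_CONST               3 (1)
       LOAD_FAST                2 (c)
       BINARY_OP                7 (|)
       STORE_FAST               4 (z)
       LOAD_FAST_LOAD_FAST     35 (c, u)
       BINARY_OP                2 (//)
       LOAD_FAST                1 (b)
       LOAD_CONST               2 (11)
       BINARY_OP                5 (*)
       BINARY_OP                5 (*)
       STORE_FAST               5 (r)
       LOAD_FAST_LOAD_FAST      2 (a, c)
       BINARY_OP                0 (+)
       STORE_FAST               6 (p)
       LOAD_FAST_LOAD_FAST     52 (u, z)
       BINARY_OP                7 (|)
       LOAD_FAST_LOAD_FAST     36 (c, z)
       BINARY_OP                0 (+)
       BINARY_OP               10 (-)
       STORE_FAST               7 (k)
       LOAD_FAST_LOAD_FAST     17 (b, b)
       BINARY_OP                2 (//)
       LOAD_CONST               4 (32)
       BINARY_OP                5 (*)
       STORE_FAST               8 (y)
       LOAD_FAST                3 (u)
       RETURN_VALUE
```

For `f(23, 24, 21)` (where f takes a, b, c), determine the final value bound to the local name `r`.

264

LOAD_FAST b → push 24. Stack: [24]
LOAD_CONST → push 5. Stack: [24, 5]
BINARY_OP - → 24 - 5 = 19. Stack: [19]
LOAD_CONST → push 11. Stack: [19, 11]
LOAD_FAST c → push 21. Stack: [19, 11, 21]
BINARY_OP // → 11 // 21 = 0. Stack: [19, 0]
BINARY_OP - → 19 - 0 = 19. Stack: [19]
STORE_FAST u → u=19. Stack: []
LOAD_CONST → push 1. Stack: [1]
LOAD_FAST c → push 21. Stack: [1, 21]
BINARY_OP | → 1 | 21 = 21. Stack: [21]
STORE_FAST z → z=21. Stack: []
LOAD_FAST_LOAD_FAST c,u → push 21,19. Stack: [21, 19]
BINARY_OP // → 21 // 19 = 1. Stack: [1]
LOAD_FAST b → push 24. Stack: [1, 24]
LOAD_CONST → push 11. Stack: [1, 24, 11]
BINARY_OP * → 24 * 11 = 264. Stack: [1, 264]
BINARY_OP * → 1 * 264 = 264. Stack: [264]
STORE_FAST r → r=264. Stack: []
LOAD_FAST_LOAD_FAST a,c → push 23,21. Stack: [23, 21]
BINARY_OP + → 23 + 21 = 44. Stack: [44]
STORE_FAST p → p=44. Stack: []
LOAD_FAST_LOAD_FAST u,z → push 19,21. Stack: [19, 21]
BINARY_OP | → 19 | 21 = 23. Stack: [23]
LOAD_FAST_LOAD_FAST c,z → push 21,21. Stack: [23, 21, 21]
BINARY_OP + → 21 + 21 = 42. Stack: [23, 42]
BINARY_OP - → 23 - 42 = -19. Stack: [-19]
STORE_FAST k → k=-19. Stack: []
LOAD_FAST_LOAD_FAST b,b → push 24,24. Stack: [24, 24]
BINARY_OP // → 24 // 24 = 1. Stack: [1]
LOAD_CONST → push 32. Stack: [1, 32]
BINARY_OP * → 1 * 32 = 32. Stack: [32]
STORE_FAST y → y=32. Stack: []
LOAD_FAST u → push 19. Stack: [19]
RETURN_VALUE → return 19.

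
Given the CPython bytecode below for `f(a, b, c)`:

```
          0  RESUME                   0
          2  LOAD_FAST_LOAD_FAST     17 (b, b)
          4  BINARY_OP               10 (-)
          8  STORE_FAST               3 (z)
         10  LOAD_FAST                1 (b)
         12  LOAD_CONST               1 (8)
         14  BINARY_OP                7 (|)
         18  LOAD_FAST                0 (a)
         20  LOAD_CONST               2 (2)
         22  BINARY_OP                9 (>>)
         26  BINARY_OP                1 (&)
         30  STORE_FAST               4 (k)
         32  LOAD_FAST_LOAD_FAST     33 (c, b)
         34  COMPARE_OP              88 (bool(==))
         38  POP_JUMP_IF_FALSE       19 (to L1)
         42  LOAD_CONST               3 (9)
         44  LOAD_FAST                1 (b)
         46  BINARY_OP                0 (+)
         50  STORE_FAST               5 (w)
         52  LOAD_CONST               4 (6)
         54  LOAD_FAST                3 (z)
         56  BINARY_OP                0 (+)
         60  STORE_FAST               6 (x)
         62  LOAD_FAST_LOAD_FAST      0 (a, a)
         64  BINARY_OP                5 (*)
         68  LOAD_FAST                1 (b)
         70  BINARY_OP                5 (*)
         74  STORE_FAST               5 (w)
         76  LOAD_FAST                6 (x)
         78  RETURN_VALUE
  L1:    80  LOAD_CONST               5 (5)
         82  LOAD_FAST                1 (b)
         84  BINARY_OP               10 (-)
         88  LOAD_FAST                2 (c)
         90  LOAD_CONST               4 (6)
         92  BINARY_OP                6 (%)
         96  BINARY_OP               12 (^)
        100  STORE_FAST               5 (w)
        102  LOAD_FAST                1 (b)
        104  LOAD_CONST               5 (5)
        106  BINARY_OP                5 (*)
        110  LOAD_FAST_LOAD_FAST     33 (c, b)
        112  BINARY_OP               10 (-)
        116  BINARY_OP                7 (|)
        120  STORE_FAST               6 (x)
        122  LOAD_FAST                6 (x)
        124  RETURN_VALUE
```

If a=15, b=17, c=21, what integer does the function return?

85

LOAD_FAST_LOAD_FAST b,b → push 17,17. Stack: [17, 17]
BINARY_OP - → 17 - 17 = 0. Stack: [0]
STORE_FAST z → z=0. Stack: []
LOAD_FAST b → push 17. Stack: [17]
LOAD_CONST → push 8. Stack: [17, 8]
BINARY_OP | → 17 | 8 = 25. Stack: [25]
LOAD_FAST a → push 15. Stack: [25, 15]
LOAD_CONST → push 2. Stack: [25, 15, 2]
BINARY_OP >> → 15 >> 2 = 3. Stack: [25, 3]
BINARY_OP & → 25 & 3 = 1. Stack: [1]
STORE_FAST k → k=1. Stack: []
LOAD_FAST_LOAD_FAST c,b → push 21,17. Stack: [21, 17]
COMPARE_OP bool(==) → 21 vs 17 = False. Stack: [False]
POP_JUMP_IF_FALSE → pop False; jump. Stack: []
LOAD_CONST → push 5. Stack: [5]
LOAD_FAST b → push 17. Stack: [5, 17]
BINARY_OP - → 5 - 17 = -12. Stack: [-12]
LOAD_FAST c → push 21. Stack: [-12, 21]
LOAD_CONST → push 6. Stack: [-12, 21, 6]
BINARY_OP % → 21 % 6 = 3. Stack: [-12, 3]
BINARY_OP ^ → -12 ^ 3 = -9. Stack: [-9]
STORE_FAST w → w=-9. Stack: []
LOAD_FAST b → push 17. Stack: [17]
LOAD_CONST → push 5. Stack: [17, 5]
BINARY_OP * → 17 * 5 = 85. Stack: [85]
LOAD_FAST_LOAD_FAST c,b → push 21,17. Stack: [85, 21, 17]
BINARY_OP - → 21 - 17 = 4. Stack: [85, 4]
BINARY_OP | → 85 | 4 = 85. Stack: [85]
STORE_FAST x → x=85. Stack: []
LOAD_FAST x → push 85. Stack: [85]
RETURN_VALUE → return 85.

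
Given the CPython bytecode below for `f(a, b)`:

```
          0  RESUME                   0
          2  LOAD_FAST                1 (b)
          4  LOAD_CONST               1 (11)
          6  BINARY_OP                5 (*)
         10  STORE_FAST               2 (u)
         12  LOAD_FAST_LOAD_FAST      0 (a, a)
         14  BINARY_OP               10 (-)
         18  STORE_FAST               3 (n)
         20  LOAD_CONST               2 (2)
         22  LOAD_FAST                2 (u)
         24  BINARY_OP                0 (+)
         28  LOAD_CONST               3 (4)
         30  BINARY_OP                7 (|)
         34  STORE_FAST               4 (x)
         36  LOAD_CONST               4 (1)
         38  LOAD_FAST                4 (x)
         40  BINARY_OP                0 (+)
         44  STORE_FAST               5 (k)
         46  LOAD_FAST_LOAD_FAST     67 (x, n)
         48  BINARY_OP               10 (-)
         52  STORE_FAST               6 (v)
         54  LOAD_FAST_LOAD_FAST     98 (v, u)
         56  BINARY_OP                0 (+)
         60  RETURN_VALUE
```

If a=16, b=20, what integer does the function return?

LOAD_FAST b → push 20. Stack: [20]
LOAD_CONST → push 11. Stack: [20, 11]
BINARY_OP * → 20 * 11 = 220. Stack: [220]
STORE_FAST u → u=220. Stack: []
LOAD_FAST_LOAD_FAST a,a → push 16,16. Stack: [16, 16]
BINARY_OP - → 16 - 16 = 0. Stack: [0]
STORE_FAST n → n=0. Stack: []
LOAD_CONST → push 2. Stack: [2]
LOAD_FAST u → push 220. Stack: [2, 220]
BINARY_OP + → 2 + 220 = 222. Stack: [222]
LOAD_CONST → push 4. Stack: [222, 4]
BINARY_OP | → 222 | 4 = 222. Stack: [222]
STORE_FAST x → x=222. Stack: []
LOAD_CONST → push 1. Stack: [1]
LOAD_FAST x → push 222. Stack: [1, 222]
BINARY_OP + → 1 + 222 = 223. Stack: [223]
STORE_FAST k → k=223. Stack: []
LOAD_FAST_LOAD_FAST x,n → push 222,0. Stack: [222, 0]
BINARY_OP - → 222 - 0 = 222. Stack: [222]
STORE_FAST v → v=222. Stack: []
LOAD_FAST_LOAD_FAST v,u → push 222,220. Stack: [222, 220]
BINARY_OP + → 222 + 220 = 442. Stack: [442]
RETURN_VALUE → return 442.

442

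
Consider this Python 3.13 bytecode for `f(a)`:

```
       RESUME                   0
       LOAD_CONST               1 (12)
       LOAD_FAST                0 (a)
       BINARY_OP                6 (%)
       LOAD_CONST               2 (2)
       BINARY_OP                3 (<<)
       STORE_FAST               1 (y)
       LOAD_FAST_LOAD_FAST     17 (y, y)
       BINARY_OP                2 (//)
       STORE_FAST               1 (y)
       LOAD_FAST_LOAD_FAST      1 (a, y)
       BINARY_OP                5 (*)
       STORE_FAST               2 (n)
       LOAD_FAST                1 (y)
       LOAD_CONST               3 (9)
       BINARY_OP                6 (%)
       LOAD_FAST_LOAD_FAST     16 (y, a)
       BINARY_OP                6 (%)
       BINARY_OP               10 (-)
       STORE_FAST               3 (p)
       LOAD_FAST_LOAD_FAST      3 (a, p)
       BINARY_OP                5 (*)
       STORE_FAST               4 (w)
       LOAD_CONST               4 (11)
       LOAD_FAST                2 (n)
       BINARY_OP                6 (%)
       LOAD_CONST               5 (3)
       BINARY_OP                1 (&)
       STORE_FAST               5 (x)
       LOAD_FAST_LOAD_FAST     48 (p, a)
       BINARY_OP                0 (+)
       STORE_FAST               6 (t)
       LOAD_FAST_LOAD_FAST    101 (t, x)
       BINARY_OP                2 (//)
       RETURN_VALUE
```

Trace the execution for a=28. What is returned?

LOAD_CONST → push 12. Stack: [12]
LOAD_FAST a → push 28. Stack: [12, 28]
BINARY_OP % → 12 % 28 = 12. Stack: [12]
LOAD_CONST → push 2. Stack: [12, 2]
BINARY_OP << → 12 << 2 = 48. Stack: [48]
STORE_FAST y → y=48. Stack: []
LOAD_FAST_LOAD_FAST y,y → push 48,48. Stack: [48, 48]
BINARY_OP // → 48 // 48 = 1. Stack: [1]
STORE_FAST y → y=1. Stack: []
LOAD_FAST_LOAD_FAST a,y → push 28,1. Stack: [28, 1]
BINARY_OP * → 28 * 1 = 28. Stack: [28]
STORE_FAST n → n=28. Stack: []
LOAD_FAST y → push 1. Stack: [1]
LOAD_CONST → push 9. Stack: [1, 9]
BINARY_OP % → 1 % 9 = 1. Stack: [1]
LOAD_FAST_LOAD_FAST y,a → push 1,28. Stack: [1, 1, 28]
BINARY_OP % → 1 % 28 = 1. Stack: [1, 1]
BINARY_OP - → 1 - 1 = 0. Stack: [0]
STORE_FAST p → p=0. Stack: []
LOAD_FAST_LOAD_FAST a,p → push 28,0. Stack: [28, 0]
BINARY_OP * → 28 * 0 = 0. Stack: [0]
STORE_FAST w → w=0. Stack: []
LOAD_CONST → push 11. Stack: [11]
LOAD_FAST n → push 28. Stack: [11, 28]
BINARY_OP % → 11 % 28 = 11. Stack: [11]
LOAD_CONST → push 3. Stack: [11, 3]
BINARY_OP & → 11 & 3 = 3. Stack: [3]
STORE_FAST x → x=3. Stack: []
LOAD_FAST_LOAD_FAST p,a → push 0,28. Stack: [0, 28]
BINARY_OP + → 0 + 28 = 28. Stack: [28]
STORE_FAST t → t=28. Stack: []
LOAD_FAST_LOAD_FAST t,x → push 28,3. Stack: [28, 3]
BINARY_OP // → 28 // 3 = 9. Stack: [9]
RETURN_VALUE → return 9.

9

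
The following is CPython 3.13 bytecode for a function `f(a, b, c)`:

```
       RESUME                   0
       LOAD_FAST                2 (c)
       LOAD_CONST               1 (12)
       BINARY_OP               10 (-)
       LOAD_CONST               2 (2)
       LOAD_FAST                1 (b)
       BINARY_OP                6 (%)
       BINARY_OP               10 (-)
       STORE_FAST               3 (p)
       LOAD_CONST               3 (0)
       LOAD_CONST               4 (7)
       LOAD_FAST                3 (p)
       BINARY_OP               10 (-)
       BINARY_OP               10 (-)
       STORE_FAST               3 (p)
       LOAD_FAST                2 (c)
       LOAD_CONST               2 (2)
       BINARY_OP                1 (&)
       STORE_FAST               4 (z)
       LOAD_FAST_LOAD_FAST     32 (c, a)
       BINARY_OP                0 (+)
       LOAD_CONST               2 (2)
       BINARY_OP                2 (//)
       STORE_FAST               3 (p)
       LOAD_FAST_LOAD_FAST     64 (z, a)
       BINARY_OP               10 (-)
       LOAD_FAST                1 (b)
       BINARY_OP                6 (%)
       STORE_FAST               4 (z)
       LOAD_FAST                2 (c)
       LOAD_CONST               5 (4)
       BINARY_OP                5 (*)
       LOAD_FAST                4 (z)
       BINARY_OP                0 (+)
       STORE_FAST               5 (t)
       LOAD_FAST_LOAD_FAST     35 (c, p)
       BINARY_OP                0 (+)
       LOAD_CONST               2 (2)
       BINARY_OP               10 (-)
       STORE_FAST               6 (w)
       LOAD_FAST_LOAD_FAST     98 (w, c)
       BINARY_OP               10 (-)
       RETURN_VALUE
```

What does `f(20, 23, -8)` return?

LOAD_FAST c → push -8. Stack: [-8]
LOAD_CONST → push 12. Stack: [-8, 12]
BINARY_OP - → -8 - 12 = -20. Stack: [-20]
LOAD_CONST → push 2. Stack: [-20, 2]
LOAD_FAST b → push 23. Stack: [-20, 2, 23]
BINARY_OP % → 2 % 23 = 2. Stack: [-20, 2]
BINARY_OP - → -20 - 2 = -22. Stack: [-22]
STORE_FAST p → p=-22. Stack: []
LOAD_CONST → push 0. Stack: [0]
LOAD_CONST → push 7. Stack: [0, 7]
LOAD_FAST p → push -22. Stack: [0, 7, -22]
BINARY_OP - → 7 - -22 = 29. Stack: [0, 29]
BINARY_OP - → 0 - 29 = -29. Stack: [-29]
STORE_FAST p → p=-29. Stack: []
LOAD_FAST c → push -8. Stack: [-8]
LOAD_CONST → push 2. Stack: [-8, 2]
BINARY_OP & → -8 & 2 = 0. Stack: [0]
STORE_FAST z → z=0. Stack: []
LOAD_FAST_LOAD_FAST c,a → push -8,20. Stack: [-8, 20]
BINARY_OP + → -8 + 20 = 12. Stack: [12]
LOAD_CONST → push 2. Stack: [12, 2]
BINARY_OP // → 12 // 2 = 6. Stack: [6]
STORE_FAST p → p=6. Stack: []
LOAD_FAST_LOAD_FAST z,a → push 0,20. Stack: [0, 20]
BINARY_OP - → 0 - 20 = -20. Stack: [-20]
LOAD_FAST b → push 23. Stack: [-20, 23]
BINARY_OP % → -20 % 23 = 3. Stack: [3]
STORE_FAST z → z=3. Stack: []
LOAD_FAST c → push -8. Stack: [-8]
LOAD_CONST → push 4. Stack: [-8, 4]
BINARY_OP * → -8 * 4 = -32. Stack: [-32]
LOAD_FAST z → push 3. Stack: [-32, 3]
BINARY_OP + → -32 + 3 = -29. Stack: [-29]
STORE_FAST t → t=-29. Stack: []
LOAD_FAST_LOAD_FAST c,p → push -8,6. Stack: [-8, 6]
BINARY_OP + → -8 + 6 = -2. Stack: [-2]
LOAD_CONST → push 2. Stack: [-2, 2]
BINARY_OP - → -2 - 2 = -4. Stack: [-4]
STORE_FAST w → w=-4. Stack: []
LOAD_FAST_LOAD_FAST w,c → push -4,-8. Stack: [-4, -8]
BINARY_OP - → -4 - -8 = 4. Stack: [4]
RETURN_VALUE → return 4.

4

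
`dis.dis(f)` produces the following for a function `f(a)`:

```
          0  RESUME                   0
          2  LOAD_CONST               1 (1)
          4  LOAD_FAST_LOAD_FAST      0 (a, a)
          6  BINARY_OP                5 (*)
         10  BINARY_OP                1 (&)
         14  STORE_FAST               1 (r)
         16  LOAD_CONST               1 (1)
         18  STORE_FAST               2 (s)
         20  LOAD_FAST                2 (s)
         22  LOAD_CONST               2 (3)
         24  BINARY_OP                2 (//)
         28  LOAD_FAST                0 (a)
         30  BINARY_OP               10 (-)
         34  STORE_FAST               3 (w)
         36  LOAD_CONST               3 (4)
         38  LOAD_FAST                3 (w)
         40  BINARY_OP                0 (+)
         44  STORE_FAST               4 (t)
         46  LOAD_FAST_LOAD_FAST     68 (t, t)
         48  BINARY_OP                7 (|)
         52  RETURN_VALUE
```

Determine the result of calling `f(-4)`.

8

LOAD_CONST → push 1. Stack: [1]
LOAD_FAST_LOAD_FAST a,a → push -4,-4. Stack: [1, -4, -4]
BINARY_OP * → -4 * -4 = 16. Stack: [1, 16]
BINARY_OP & → 1 & 16 = 0. Stack: [0]
STORE_FAST r → r=0. Stack: []
LOAD_CONST → push 1. Stack: [1]
STORE_FAST s → s=1. Stack: []
LOAD_FAST s → push 1. Stack: [1]
LOAD_CONST → push 3. Stack: [1, 3]
BINARY_OP // → 1 // 3 = 0. Stack: [0]
LOAD_FAST a → push -4. Stack: [0, -4]
BINARY_OP - → 0 - -4 = 4. Stack: [4]
STORE_FAST w → w=4. Stack: []
LOAD_CONST → push 4. Stack: [4]
LOAD_FAST w → push 4. Stack: [4, 4]
BINARY_OP + → 4 + 4 = 8. Stack: [8]
STORE_FAST t → t=8. Stack: []
LOAD_FAST_LOAD_FAST t,t → push 8,8. Stack: [8, 8]
BINARY_OP | → 8 | 8 = 8. Stack: [8]
RETURN_VALUE → return 8.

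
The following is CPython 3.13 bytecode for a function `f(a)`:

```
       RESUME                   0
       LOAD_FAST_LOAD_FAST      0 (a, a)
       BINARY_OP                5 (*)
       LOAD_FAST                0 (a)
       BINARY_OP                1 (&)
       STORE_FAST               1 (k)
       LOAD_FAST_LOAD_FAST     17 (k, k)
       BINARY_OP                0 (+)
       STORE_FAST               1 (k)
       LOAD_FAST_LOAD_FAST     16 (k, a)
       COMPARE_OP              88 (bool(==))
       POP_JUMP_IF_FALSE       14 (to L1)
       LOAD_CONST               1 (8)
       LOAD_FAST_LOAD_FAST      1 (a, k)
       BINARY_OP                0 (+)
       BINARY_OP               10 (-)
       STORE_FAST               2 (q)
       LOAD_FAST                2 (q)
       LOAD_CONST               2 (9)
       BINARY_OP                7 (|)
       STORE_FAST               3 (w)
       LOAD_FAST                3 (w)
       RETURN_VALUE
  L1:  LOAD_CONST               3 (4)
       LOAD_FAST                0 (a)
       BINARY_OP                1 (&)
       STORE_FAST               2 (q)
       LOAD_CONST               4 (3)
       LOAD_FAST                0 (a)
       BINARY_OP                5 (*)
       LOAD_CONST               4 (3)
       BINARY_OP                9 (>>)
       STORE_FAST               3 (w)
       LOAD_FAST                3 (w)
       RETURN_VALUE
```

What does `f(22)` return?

8

LOAD_FAST_LOAD_FAST a,a → push 22,22. Stack: [22, 22]
BINARY_OP * → 22 * 22 = 484. Stack: [484]
LOAD_FAST a → push 22. Stack: [484, 22]
BINARY_OP & → 484 & 22 = 4. Stack: [4]
STORE_FAST k → k=4. Stack: []
LOAD_FAST_LOAD_FAST k,k → push 4,4. Stack: [4, 4]
BINARY_OP + → 4 + 4 = 8. Stack: [8]
STORE_FAST k → k=8. Stack: []
LOAD_FAST_LOAD_FAST k,a → push 8,22. Stack: [8, 22]
COMPARE_OP bool(==) → 8 vs 22 = False. Stack: [False]
POP_JUMP_IF_FALSE → pop False; jump. Stack: []
LOAD_CONST → push 4. Stack: [4]
LOAD_FAST a → push 22. Stack: [4, 22]
BINARY_OP & → 4 & 22 = 4. Stack: [4]
STORE_FAST q → q=4. Stack: []
LOAD_CONST → push 3. Stack: [3]
LOAD_FAST a → push 22. Stack: [3, 22]
BINARY_OP * → 3 * 22 = 66. Stack: [66]
LOAD_CONST → push 3. Stack: [66, 3]
BINARY_OP >> → 66 >> 3 = 8. Stack: [8]
STORE_FAST w → w=8. Stack: []
LOAD_FAST w → push 8. Stack: [8]
RETURN_VALUE → return 8.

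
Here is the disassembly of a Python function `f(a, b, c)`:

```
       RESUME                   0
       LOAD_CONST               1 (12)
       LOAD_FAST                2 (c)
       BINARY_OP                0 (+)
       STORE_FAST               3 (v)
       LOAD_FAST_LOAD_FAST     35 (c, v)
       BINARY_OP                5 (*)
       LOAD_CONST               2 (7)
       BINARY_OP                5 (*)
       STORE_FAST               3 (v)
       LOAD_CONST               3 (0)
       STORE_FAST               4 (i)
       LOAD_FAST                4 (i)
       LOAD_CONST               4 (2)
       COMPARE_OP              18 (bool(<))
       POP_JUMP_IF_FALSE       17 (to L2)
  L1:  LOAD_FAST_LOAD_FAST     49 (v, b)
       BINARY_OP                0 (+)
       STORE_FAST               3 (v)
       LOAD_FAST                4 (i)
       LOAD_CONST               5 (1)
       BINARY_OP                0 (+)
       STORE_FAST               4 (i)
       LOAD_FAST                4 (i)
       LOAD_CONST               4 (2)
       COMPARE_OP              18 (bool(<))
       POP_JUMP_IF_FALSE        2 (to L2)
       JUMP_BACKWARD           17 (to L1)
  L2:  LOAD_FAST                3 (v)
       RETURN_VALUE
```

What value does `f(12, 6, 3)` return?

LOAD_CONST → push 12. Stack: [12]
LOAD_FAST c → push 3. Stack: [12, 3]
BINARY_OP + → 12 + 3 = 15. Stack: [15]
STORE_FAST v → v=15. Stack: []
LOAD_FAST_LOAD_FAST c,v → push 3,15. Stack: [3, 15]
BINARY_OP * → 3 * 15 = 45. Stack: [45]
LOAD_CONST → push 7. Stack: [45, 7]
BINARY_OP * → 45 * 7 = 315. Stack: [315]
STORE_FAST v → v=315. Stack: []
LOAD_CONST → push 0. Stack: [0]
STORE_FAST i → i=0. Stack: []
LOAD_FAST i → push 0. Stack: [0]
LOAD_CONST → push 2. Stack: [0, 2]
COMPARE_OP bool(<) → 0 vs 2 = True. Stack: [True]
POP_JUMP_IF_FALSE → pop True; no jump. Stack: []
LOAD_FAST_LOAD_FAST v,b → push 315,6. Stack: [315, 6]
BINARY_OP + → 315 + 6 = 321. Stack: [321]
STORE_FAST v → v=321. Stack: []
LOAD_FAST i → push 0. Stack: [0]
LOAD_CONST → push 1. Stack: [0, 1]
BINARY_OP + → 0 + 1 = 1. Stack: [1]
STORE_FAST i → i=1. Stack: []
LOAD_FAST i → push 1. Stack: [1]
LOAD_CONST → push 2. Stack: [1, 2]
COMPARE_OP bool(<) → 1 vs 2 = True. Stack: [True]
POP_JUMP_IF_FALSE → pop True; no jump. Stack: []
LOAD_FAST_LOAD_FAST v,b → push 321,6. Stack: [321, 6]
BINARY_OP + → 321 + 6 = 327. Stack: [327]
STORE_FAST v → v=327. Stack: []
LOAD_FAST i → push 1. Stack: [1]
LOAD_CONST → push 1. Stack: [1, 1]
BINARY_OP + → 1 + 1 = 2. Stack: [2]
STORE_FAST i → i=2. Stack: []
LOAD_FAST i → push 2. Stack: [2]
LOAD_CONST → push 2. Stack: [2, 2]
COMPARE_OP bool(<) → 2 vs 2 = False. Stack: [False]
POP_JUMP_IF_FALSE → pop False; jump. Stack: []
LOAD_FAST v → push 327. Stack: [327]
RETURN_VALUE → return 327.

327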